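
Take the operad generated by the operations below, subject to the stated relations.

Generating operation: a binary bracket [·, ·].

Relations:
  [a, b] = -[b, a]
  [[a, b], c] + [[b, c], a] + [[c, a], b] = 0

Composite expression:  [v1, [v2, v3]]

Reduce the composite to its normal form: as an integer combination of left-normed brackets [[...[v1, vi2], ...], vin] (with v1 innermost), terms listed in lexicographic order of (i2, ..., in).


[[v1, v2], v3] - [[v1, v3], v2]


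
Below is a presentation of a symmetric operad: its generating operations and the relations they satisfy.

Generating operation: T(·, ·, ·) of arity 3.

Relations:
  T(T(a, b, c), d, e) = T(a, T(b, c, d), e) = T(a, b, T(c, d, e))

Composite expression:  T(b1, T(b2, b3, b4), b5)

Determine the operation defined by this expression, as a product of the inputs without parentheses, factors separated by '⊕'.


b1 ⊕ b2 ⊕ b3 ⊕ b4 ⊕ b5

Every regrouping of T is equal, so read the b-inputs in written order.
T(b2, b3, b4) flattens to b2 ⊕ b3 ⊕ b4
T(b1, T(b2, b3, b4), b5) flattens to b1 ⊕ b2 ⊕ b3 ⊕ b4 ⊕ b5


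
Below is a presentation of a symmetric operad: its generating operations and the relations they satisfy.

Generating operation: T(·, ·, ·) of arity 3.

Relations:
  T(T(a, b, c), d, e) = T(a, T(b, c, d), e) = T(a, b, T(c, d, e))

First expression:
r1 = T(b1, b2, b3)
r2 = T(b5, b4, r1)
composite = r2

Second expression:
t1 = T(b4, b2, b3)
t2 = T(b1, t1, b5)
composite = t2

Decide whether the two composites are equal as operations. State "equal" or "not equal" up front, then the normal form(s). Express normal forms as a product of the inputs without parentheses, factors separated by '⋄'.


not equal; first: b5 ⋄ b4 ⋄ b1 ⋄ b2 ⋄ b3; second: b1 ⋄ b4 ⋄ b2 ⋄ b3 ⋄ b5

The first expression reduces to b5 ⋄ b4 ⋄ b1 ⋄ b2 ⋄ b3
The second expression reduces to b1 ⋄ b4 ⋄ b2 ⋄ b3 ⋄ b5
Different reductions; not equal.


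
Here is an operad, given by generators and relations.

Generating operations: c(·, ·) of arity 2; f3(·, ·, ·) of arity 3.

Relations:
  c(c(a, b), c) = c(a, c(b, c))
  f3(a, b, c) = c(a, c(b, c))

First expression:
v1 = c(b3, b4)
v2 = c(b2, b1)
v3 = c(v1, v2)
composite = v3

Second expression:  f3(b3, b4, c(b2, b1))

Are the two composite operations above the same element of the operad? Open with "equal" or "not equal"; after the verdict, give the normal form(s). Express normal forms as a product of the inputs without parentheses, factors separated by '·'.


equal; the common form is b3 · b4 · b2 · b1

In normal form, the first expression is b3 · b4 · b2 · b1
In normal form, the second expression is b3 · b4 · b2 · b1
The normal forms match — equal.


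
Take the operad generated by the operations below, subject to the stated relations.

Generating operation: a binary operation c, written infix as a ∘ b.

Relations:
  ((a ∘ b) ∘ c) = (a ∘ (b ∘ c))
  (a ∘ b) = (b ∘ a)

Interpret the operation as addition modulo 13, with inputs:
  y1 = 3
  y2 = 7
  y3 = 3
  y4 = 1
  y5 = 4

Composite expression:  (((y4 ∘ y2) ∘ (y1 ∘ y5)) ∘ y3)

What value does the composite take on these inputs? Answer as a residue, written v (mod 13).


(y4 ∘ y2) = 8
(y1 ∘ y5) = 7
((y4 ∘ y2) ∘ (y1 ∘ y5)) = 2
(((y4 ∘ y2) ∘ (y1 ∘ y5)) ∘ y3) = 5

5 (mod 13)


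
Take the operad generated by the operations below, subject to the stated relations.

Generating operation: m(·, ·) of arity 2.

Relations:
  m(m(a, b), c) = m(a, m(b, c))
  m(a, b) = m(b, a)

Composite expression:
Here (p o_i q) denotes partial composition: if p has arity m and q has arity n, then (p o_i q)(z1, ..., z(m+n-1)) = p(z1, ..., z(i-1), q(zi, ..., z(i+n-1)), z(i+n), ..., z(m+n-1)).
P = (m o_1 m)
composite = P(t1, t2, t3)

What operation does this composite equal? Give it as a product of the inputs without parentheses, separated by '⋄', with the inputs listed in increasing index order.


t1 ⋄ t2 ⋄ t3

Key point: m commutes, so take the t-inputs in any fixed order.
m(t1, t2) collapses to t1 ⋄ t2
m(m(t1, t2), t3) collapses to t1 ⋄ t2 ⋄ t3
the factors in increasing index order: t1 ⋄ t2 ⋄ t3


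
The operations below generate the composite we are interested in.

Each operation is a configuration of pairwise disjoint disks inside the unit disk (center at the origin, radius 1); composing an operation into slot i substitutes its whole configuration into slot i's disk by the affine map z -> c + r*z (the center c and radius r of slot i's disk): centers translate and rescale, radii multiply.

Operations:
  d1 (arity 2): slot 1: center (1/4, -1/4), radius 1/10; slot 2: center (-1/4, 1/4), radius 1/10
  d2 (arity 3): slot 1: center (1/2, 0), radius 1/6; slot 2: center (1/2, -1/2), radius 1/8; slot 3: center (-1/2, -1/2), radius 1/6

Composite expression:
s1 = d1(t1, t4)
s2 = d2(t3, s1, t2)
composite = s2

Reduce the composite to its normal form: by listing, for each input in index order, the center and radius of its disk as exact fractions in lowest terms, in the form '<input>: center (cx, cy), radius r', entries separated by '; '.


Below d2, radii multiply path by path; the t-disk centers shift.
tracing t3 down its 1-map path: center (1/2, 0), radius 1/6
tracing t1 down its 2-map path: center (17/32, -17/32), radius 1/80
tracing t4 down its 2-map path: center (15/32, -15/32), radius 1/80
tracing t2 down its 1-map path: center (-1/2, -1/2), radius 1/6

t1: center (17/32, -17/32), radius 1/80; t2: center (-1/2, -1/2), radius 1/6; t3: center (1/2, 0), radius 1/6; t4: center (15/32, -15/32), radius 1/80


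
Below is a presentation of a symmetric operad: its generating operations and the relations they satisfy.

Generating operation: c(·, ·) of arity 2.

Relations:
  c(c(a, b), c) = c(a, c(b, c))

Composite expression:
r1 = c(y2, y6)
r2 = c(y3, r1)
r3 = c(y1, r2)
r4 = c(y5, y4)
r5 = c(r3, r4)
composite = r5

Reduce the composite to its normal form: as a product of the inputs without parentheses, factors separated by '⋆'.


y1 ⋆ y3 ⋆ y2 ⋆ y6 ⋆ y5 ⋆ y4

All parenthesizations of c agree; list the y-inputs left to right.
c(y2, y6) flattens to y2 ⋆ y6
c(y3, c(y2, y6)) flattens to y3 ⋆ y2 ⋆ y6
c(y1, c(y3, c(y2, y6))) flattens to y1 ⋆ y3 ⋆ y2 ⋆ y6
c(y5, y4) flattens to y5 ⋆ y4
c(c(y1, c(y3, c(y2, y6))), c(y5, y4)) flattens to y1 ⋆ y3 ⋆ y2 ⋆ y6 ⋆ y5 ⋆ y4


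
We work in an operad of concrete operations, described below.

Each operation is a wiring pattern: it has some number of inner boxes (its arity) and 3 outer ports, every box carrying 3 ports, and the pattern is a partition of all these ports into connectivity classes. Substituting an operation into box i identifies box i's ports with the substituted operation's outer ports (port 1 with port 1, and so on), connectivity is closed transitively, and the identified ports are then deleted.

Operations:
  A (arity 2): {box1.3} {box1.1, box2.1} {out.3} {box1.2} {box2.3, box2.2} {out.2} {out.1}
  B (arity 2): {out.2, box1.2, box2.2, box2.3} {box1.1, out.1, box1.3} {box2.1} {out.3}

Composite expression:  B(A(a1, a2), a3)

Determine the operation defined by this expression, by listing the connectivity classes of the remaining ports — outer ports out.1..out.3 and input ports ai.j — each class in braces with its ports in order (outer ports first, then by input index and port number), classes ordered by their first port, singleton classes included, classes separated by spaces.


{out.1} {out.2, a3.2, a3.3} {out.3} {a1.1, a2.1} {a1.2} {a1.3} {a2.2, a2.3} {a3.1}

Substituting into B glues patterns; closure does the rest.
the subtree at A composes to {out.1} {out.2} {out.3} {a1.1, a2.1} {a1.2} {a1.3} {a2.2, a2.3} on (a1, a2); out.j = own outer ports
the subtree at B composes to {out.1} {out.2, a3.2, a3.3} {out.3} {a1.1, a2.1} {a1.2} {a1.3} {a2.2, a2.3} {a3.1} on (a1, a2, a3); out.j = own outer ports


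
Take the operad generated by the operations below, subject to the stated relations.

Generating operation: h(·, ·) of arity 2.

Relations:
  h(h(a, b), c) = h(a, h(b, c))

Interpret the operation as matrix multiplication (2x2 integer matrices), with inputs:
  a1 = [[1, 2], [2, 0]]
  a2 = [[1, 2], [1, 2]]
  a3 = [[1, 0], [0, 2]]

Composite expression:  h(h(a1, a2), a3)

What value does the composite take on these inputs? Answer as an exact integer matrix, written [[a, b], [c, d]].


[[3, 12], [2, 8]]

h(a1, a2) = [[3, 6], [2, 4]]
h(h(a1, a2), a3) = [[3, 12], [2, 8]]


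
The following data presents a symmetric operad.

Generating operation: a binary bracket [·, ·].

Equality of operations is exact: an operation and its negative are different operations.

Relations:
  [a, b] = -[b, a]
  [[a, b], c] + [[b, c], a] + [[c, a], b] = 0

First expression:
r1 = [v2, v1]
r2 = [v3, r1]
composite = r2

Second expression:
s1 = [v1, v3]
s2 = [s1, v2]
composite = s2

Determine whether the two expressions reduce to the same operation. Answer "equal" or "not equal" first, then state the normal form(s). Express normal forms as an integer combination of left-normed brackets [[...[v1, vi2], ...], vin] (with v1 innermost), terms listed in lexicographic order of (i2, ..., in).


not equal; the first gives [[v1, v2], v3] and the second [[v1, v3], v2]

The first expression, normalized: [[v1, v2], v3]
The second expression, normalized: [[v1, v3], v2]
No match — not equal.


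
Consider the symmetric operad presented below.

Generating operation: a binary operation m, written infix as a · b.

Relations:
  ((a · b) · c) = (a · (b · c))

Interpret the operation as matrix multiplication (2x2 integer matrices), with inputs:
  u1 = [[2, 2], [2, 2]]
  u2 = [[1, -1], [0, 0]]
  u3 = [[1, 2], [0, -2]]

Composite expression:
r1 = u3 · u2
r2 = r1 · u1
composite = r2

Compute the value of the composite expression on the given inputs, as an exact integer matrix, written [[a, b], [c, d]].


[[0, 0], [0, 0]]


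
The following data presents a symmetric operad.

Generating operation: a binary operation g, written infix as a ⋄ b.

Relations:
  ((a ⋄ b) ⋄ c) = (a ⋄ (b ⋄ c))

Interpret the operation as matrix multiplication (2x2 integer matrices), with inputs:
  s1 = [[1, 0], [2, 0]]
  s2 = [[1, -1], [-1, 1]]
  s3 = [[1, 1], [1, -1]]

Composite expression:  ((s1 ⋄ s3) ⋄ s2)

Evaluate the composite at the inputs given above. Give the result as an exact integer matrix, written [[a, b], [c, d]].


[[0, 0], [0, 0]]

(s1 ⋄ s3) = [[1, 1], [2, 2]]
((s1 ⋄ s3) ⋄ s2) = [[0, 0], [0, 0]]


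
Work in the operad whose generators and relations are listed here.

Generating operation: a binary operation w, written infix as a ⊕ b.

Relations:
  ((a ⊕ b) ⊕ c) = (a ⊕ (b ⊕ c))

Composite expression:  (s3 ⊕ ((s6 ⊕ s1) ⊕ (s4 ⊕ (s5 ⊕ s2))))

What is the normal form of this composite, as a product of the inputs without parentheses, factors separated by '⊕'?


s3 ⊕ s6 ⊕ s1 ⊕ s4 ⊕ s5 ⊕ s2


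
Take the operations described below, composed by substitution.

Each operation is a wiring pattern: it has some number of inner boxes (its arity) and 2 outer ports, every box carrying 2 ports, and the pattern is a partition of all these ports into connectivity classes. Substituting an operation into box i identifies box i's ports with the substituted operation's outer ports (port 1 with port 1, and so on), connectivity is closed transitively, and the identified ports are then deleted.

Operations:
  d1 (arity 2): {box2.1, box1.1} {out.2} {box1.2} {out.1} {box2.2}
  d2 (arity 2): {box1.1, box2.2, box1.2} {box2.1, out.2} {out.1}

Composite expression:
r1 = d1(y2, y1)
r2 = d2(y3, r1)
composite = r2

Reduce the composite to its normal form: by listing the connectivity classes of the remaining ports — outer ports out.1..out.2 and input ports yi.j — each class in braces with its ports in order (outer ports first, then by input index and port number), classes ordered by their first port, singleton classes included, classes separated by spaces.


{out.1} {out.2} {y1.1, y2.1} {y1.2} {y2.2} {y3.1, y3.2}

Substituting into d2 glues patterns; closure does the rest.
through d1, on inputs (y2, y1): {out.1} {out.2} {y1.1, y2.1} {y1.2} {y2.2} (out.j = stage outer ports)
through d2, on inputs (y3, y2, y1): {out.1} {out.2} {y1.1, y2.1} {y1.2} {y2.2} {y3.1, y3.2} (out.j = stage outer ports)


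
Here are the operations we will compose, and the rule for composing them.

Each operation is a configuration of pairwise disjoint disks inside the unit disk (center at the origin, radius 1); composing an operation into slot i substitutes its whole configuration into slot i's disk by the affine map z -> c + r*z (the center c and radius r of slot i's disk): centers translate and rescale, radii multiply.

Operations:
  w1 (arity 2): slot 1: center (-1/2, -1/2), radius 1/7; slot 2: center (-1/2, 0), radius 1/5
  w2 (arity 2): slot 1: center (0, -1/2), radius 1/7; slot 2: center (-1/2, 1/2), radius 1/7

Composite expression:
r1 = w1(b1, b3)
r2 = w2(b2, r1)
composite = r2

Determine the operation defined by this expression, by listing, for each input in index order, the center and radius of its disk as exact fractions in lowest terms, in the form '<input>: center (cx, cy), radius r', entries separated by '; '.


b1: center (-4/7, 3/7), radius 1/49; b2: center (0, -1/2), radius 1/7; b3: center (-4/7, 1/2), radius 1/35

Below w2, radii multiply path by path; the b-disk centers shift.
b2: after 1 affine step, its disk has center (0, -1/2), radius 1/7
b1: after 2 affine steps, its disk has center (-4/7, 3/7), radius 1/49
b3: after 2 affine steps, its disk has center (-4/7, 1/2), radius 1/35


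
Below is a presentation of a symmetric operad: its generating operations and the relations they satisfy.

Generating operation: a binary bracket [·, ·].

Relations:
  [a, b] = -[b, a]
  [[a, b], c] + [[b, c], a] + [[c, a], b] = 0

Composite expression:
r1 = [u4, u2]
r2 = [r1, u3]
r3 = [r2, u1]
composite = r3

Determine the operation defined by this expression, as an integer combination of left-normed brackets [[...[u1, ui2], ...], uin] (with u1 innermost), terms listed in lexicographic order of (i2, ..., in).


[[[u1, u2], u4], u3] - [[[u1, u3], u2], u4] + [[[u1, u3], u4], u2] - [[[u1, u4], u2], u3]

In the tensor algebra, words opening u1 carry the u1-anchored form.
Composite bracket: [[[u4, u2], u3], u1]
Each bracket splits as ab - ba, giving 8 signed words (2^3 = 8).
Words beginning with u1 determine it all:
  from u1u2u4u3, sign +1: term +[[[u1, u2], u4], u3]
  from u1u3u2u4, sign -1: term -[[[u1, u3], u2], u4]
  from u1u3u4u2, sign +1: term +[[[u1, u3], u4], u2]
  from u1u4u2u3, sign -1: term -[[[u1, u4], u2], u3]


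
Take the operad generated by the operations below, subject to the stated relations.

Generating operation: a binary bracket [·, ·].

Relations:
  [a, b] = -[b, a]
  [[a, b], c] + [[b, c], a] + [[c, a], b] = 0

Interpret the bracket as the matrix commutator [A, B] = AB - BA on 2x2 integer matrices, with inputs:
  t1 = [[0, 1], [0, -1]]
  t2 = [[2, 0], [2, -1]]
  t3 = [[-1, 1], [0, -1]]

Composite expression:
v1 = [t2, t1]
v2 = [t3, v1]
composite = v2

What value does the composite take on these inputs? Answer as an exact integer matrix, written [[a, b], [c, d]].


[[2, 4], [0, -2]]

[t2, t1] = [[-2, 3], [2, 2]]
[t3, [t2, t1]] = [[2, 4], [0, -2]]


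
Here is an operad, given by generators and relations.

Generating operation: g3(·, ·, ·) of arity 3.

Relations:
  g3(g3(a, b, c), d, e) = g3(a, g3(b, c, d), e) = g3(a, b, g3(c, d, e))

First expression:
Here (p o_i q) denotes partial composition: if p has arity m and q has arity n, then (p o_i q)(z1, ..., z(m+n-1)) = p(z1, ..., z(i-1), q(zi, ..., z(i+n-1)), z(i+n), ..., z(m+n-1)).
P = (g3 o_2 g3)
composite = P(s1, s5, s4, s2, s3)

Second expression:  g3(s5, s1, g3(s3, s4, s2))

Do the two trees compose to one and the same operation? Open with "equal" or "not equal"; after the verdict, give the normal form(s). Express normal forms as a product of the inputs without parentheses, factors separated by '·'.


not equal — first s1 · s5 · s4 · s2 · s3, second s5 · s1 · s3 · s4 · s2

In normal form, the first expression is s1 · s5 · s4 · s2 · s3
In normal form, the second expression is s5 · s1 · s3 · s4 · s2
No match — not equal.


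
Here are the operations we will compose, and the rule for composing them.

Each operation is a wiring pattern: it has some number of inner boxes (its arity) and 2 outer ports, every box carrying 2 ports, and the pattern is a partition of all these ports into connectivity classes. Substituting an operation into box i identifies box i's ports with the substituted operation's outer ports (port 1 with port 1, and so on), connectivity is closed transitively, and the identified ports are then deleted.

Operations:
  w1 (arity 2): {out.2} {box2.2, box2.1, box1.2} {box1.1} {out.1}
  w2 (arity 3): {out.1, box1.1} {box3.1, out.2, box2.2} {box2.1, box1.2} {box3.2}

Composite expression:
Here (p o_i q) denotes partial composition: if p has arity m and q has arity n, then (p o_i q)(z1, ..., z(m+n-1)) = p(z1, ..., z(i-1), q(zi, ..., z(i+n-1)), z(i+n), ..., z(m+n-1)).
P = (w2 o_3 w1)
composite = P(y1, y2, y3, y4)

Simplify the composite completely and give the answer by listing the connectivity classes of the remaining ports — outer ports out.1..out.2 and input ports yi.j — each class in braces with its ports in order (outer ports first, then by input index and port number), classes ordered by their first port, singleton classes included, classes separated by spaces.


Reachability decides: close wires over w2-identified ports.
w1 over (y3, y4) gives {out.1} {out.2} {y3.1} {y3.2, y4.1, y4.2}, out.j being that stage's outer ports
w2 over (y1, y2, y3, y4) gives {out.1, y1.1} {out.2, y2.2} {y1.2, y2.1} {y3.1} {y3.2, y4.1, y4.2}, out.j being that stage's outer ports

{out.1, y1.1} {out.2, y2.2} {y1.2, y2.1} {y3.1} {y3.2, y4.1, y4.2}


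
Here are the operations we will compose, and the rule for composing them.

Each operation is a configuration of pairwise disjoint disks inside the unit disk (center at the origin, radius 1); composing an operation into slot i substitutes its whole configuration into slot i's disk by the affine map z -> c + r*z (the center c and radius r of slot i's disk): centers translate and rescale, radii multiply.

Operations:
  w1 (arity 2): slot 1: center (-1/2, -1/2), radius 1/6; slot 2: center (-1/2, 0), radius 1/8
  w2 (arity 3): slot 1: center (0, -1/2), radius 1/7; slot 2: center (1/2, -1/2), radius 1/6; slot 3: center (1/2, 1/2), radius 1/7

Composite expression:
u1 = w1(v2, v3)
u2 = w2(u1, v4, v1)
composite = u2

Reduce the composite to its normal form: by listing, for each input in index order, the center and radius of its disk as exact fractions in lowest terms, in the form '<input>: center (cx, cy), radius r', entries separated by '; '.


v1: center (1/2, 1/2), radius 1/7; v2: center (-1/14, -4/7), radius 1/42; v3: center (-1/14, -1/2), radius 1/56; v4: center (1/2, -1/2), radius 1/6

Nesting under w2 composes maps z -> c + r*z down each v-path.
for v2, the 2-step affine chain lands on center (-1/14, -4/7), radius 1/42
for v3, the 2-step affine chain lands on center (-1/14, -1/2), radius 1/56
for v4, the 1-step affine chain lands on center (1/2, -1/2), radius 1/6
for v1, the 1-step affine chain lands on center (1/2, 1/2), radius 1/7


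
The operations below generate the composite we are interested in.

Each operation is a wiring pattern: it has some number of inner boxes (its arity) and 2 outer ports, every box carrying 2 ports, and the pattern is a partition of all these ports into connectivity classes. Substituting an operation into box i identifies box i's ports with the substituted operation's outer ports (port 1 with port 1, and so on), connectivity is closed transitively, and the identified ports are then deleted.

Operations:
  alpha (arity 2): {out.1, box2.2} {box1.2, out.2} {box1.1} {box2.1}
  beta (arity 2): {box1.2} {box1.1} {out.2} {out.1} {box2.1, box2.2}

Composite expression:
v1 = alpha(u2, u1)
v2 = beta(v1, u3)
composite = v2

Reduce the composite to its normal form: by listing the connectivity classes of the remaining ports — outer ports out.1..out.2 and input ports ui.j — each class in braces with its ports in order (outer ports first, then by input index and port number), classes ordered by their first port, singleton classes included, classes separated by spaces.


Substituting into beta glues patterns; closure does the rest.
through alpha, on inputs (u2, u1): {out.1, u1.2} {out.2, u2.2} {u1.1} {u2.1} (out.j = stage outer ports)
through beta, on inputs (u2, u1, u3): {out.1} {out.2} {u1.1} {u1.2} {u2.1} {u2.2} {u3.1, u3.2} (out.j = stage outer ports)

{out.1} {out.2} {u1.1} {u1.2} {u2.1} {u2.2} {u3.1, u3.2}


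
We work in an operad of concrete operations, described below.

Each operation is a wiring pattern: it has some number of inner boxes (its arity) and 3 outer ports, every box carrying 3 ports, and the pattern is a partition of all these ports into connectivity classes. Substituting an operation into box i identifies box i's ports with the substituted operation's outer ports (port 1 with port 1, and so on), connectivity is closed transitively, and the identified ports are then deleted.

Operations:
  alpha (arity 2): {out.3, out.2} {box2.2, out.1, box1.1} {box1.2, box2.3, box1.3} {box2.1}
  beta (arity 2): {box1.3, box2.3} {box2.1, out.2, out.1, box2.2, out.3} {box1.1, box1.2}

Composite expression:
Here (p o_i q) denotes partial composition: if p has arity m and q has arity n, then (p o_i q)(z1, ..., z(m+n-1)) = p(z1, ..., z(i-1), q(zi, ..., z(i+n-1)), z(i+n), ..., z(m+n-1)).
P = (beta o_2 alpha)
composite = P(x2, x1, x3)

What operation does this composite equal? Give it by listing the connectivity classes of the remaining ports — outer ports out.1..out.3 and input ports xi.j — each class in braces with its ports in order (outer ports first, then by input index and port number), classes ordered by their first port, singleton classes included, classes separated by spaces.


{out.1, out.2, out.3, x1.1, x2.3, x3.2} {x1.2, x1.3, x3.3} {x2.1, x2.2} {x3.1}

Reachability decides: close wires over beta-identified ports.
the subtree at alpha composes to {out.1, x1.1, x3.2} {out.2, out.3} {x1.2, x1.3, x3.3} {x3.1} on (x1, x3); out.j = own outer ports
the subtree at beta composes to {out.1, out.2, out.3, x1.1, x2.3, x3.2} {x1.2, x1.3, x3.3} {x2.1, x2.2} {x3.1} on (x2, x1, x3); out.j = own outer ports


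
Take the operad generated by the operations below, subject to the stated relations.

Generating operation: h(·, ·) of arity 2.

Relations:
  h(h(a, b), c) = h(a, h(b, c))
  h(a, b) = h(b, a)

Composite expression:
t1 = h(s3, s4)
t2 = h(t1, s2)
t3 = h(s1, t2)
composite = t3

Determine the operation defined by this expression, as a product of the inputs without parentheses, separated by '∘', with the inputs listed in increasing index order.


Both nesting and order wash out for h; what remains is which s's occur.
h(s3, s4) flattens to s3 ∘ s4
h(h(s3, s4), s2) flattens to s3 ∘ s4 ∘ s2
h(s1, h(h(s3, s4), s2)) flattens to s1 ∘ s3 ∘ s4 ∘ s2
commutativity sorts the factors: s1 ∘ s2 ∘ s3 ∘ s4

s1 ∘ s2 ∘ s3 ∘ s4


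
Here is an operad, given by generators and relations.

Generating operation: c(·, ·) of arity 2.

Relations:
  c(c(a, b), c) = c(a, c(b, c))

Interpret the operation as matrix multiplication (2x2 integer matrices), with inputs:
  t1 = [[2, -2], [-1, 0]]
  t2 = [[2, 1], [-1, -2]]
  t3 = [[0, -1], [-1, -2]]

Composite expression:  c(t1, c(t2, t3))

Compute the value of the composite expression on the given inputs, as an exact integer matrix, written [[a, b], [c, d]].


[[-6, -18], [1, 4]]

c(t2, t3) = [[-1, -4], [2, 5]]
c(t1, c(t2, t3)) = [[-6, -18], [1, 4]]


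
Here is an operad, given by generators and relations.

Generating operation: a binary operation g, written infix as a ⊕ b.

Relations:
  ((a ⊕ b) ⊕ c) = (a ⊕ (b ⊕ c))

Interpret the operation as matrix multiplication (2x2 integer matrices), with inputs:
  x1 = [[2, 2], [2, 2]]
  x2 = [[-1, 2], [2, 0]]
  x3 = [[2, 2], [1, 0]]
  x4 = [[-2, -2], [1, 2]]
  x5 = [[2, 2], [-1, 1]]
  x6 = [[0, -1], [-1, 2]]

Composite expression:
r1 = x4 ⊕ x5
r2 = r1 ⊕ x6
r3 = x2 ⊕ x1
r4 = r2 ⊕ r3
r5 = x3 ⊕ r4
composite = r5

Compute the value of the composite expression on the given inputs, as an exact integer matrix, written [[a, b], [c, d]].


(x4 ⊕ x5) = [[-2, -6], [0, 4]]
((x4 ⊕ x5) ⊕ x6) = [[6, -10], [-4, 8]]
(x2 ⊕ x1) = [[2, 2], [4, 4]]
(((x4 ⊕ x5) ⊕ x6) ⊕ (x2 ⊕ x1)) = [[-28, -28], [24, 24]]
(x3 ⊕ (((x4 ⊕ x5) ⊕ x6) ⊕ (x2 ⊕ x1))) = [[-8, -8], [-28, -28]]

[[-8, -8], [-28, -28]]


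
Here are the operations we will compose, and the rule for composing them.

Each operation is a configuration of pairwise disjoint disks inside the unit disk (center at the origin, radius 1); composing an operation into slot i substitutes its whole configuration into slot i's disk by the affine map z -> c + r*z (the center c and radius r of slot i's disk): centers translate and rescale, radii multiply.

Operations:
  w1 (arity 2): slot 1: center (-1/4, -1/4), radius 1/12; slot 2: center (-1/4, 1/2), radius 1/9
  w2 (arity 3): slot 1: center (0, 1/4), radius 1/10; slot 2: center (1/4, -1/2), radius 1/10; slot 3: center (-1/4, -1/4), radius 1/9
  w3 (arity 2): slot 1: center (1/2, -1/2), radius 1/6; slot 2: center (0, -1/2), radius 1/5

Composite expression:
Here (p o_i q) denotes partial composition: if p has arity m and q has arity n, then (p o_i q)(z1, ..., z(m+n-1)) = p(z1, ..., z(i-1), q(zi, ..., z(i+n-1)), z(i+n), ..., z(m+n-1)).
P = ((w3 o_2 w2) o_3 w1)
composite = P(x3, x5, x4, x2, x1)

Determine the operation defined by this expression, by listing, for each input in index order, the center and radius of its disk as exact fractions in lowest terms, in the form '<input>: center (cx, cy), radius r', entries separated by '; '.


x1: center (-1/20, -11/20), radius 1/45; x2: center (9/200, -59/100), radius 1/450; x3: center (1/2, -1/2), radius 1/6; x4: center (9/200, -121/200), radius 1/600; x5: center (0, -9/20), radius 1/50

Affine substitution under w3: radii multiply and x-centers shift.
input x3: composing its 1 substitution step yields center (1/2, -1/2), radius 1/6
input x5: composing its 2 substitution steps yields center (0, -9/20), radius 1/50
input x4: composing its 3 substitution steps yields center (9/200, -121/200), radius 1/600
input x2: composing its 3 substitution steps yields center (9/200, -59/100), radius 1/450
input x1: composing its 2 substitution steps yields center (-1/20, -11/20), radius 1/45


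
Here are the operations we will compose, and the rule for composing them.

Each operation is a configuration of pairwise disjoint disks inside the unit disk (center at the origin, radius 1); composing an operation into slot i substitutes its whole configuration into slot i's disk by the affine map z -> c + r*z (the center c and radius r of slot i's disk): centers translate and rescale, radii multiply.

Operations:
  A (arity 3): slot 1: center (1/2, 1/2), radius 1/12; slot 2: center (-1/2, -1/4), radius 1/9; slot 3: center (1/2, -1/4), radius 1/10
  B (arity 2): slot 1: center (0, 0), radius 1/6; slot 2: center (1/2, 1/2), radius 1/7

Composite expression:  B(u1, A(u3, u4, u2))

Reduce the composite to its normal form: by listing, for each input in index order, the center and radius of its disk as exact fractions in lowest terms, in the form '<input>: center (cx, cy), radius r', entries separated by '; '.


u1: center (0, 0), radius 1/6; u2: center (4/7, 13/28), radius 1/70; u3: center (4/7, 4/7), radius 1/84; u4: center (3/7, 13/28), radius 1/63

Nesting under B composes maps z -> c + r*z down each u-path.
for u1, the 1-step affine chain lands on center (0, 0), radius 1/6
for u3, the 2-step affine chain lands on center (4/7, 4/7), radius 1/84
for u4, the 2-step affine chain lands on center (3/7, 13/28), radius 1/63
for u2, the 2-step affine chain lands on center (4/7, 13/28), radius 1/70


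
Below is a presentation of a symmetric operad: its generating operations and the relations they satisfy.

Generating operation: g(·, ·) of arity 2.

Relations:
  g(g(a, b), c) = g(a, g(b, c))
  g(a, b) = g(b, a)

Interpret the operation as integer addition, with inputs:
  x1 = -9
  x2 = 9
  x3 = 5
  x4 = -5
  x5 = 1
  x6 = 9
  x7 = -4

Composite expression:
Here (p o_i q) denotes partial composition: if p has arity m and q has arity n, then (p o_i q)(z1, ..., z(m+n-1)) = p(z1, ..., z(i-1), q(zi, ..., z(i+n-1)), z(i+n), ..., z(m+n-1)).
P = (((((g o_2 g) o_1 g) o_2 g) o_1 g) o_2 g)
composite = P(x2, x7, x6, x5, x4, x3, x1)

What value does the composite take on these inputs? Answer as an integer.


6


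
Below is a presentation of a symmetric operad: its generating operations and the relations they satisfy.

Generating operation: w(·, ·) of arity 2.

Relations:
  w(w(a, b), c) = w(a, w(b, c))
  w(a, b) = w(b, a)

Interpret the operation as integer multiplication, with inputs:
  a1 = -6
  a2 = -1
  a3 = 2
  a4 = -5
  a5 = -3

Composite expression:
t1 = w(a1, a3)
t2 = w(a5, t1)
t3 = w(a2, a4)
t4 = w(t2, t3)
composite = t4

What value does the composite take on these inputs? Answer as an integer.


180

w(a1, a3) = -12
w(a5, w(a1, a3)) = 36
w(a2, a4) = 5
w(w(a5, w(a1, a3)), w(a2, a4)) = 180


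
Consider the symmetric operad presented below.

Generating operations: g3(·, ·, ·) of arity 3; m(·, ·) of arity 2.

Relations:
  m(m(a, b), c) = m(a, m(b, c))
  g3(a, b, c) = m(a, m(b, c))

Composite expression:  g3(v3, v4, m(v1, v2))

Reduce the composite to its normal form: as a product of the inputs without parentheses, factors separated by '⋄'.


All parenthesizations of g3 agree; list the v-inputs left to right.
m(v1, v2) reduces to v1 ⋄ v2
g3(v3, v4, m(v1, v2)) reduces to v3 ⋄ v4 ⋄ v1 ⋄ v2

v3 ⋄ v4 ⋄ v1 ⋄ v2


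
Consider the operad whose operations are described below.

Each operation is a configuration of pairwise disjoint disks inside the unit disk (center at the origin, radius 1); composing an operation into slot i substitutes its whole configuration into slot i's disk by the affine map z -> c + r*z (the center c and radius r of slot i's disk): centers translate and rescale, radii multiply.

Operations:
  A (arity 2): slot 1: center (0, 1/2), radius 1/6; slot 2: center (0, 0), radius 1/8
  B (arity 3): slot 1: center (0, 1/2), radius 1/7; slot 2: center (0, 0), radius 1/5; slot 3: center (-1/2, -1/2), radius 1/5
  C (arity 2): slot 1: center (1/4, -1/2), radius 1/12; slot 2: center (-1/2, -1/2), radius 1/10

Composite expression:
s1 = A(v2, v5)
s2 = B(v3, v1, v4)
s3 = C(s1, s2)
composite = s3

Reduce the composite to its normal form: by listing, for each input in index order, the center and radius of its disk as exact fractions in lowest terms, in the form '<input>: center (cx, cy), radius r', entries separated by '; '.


v1: center (-1/2, -1/2), radius 1/50; v2: center (1/4, -11/24), radius 1/72; v3: center (-1/2, -9/20), radius 1/70; v4: center (-11/20, -11/20), radius 1/50; v5: center (1/4, -1/2), radius 1/96


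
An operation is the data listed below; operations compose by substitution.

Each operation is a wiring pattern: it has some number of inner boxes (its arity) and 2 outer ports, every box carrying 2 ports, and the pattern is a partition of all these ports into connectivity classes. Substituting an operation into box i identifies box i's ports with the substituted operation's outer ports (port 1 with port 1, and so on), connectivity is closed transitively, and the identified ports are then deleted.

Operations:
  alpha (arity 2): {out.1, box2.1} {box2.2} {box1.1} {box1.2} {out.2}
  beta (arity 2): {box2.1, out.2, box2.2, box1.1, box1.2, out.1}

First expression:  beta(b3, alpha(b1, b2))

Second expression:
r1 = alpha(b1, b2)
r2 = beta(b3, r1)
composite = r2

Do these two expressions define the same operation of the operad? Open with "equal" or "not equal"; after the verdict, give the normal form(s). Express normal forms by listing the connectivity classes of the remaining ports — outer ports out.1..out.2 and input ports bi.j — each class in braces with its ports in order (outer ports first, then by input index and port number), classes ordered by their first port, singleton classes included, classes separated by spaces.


Reducing the first expression gives {out.1, out.2, b2.1, b3.1, b3.2} {b1.1} {b1.2} {b2.2}
Reducing the second expression gives {out.1, out.2, b2.1, b3.1, b3.2} {b1.1} {b1.2} {b2.2}
Same normal form: equal.

equal: each reduces to {out.1, out.2, b2.1, b3.1, b3.2} {b1.1} {b1.2} {b2.2}


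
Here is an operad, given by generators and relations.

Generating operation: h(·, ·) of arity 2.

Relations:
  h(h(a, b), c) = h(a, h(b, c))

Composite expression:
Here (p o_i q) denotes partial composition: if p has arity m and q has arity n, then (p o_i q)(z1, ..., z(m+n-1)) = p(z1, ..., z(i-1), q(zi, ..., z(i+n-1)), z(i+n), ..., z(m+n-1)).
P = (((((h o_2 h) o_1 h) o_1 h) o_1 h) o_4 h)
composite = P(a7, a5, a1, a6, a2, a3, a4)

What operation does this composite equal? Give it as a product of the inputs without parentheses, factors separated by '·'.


a7 · a5 · a1 · a6 · a2 · a3 · a4

The h-tree's shape is irrelevant; the a-reading-order decides.
h(a7, a5) spells out as a7 · a5
h(h(a7, a5), a1) spells out as a7 · a5 · a1
h(a6, a2) spells out as a6 · a2
h(h(h(a7, a5), a1), h(a6, a2)) spells out as a7 · a5 · a1 · a6 · a2
h(a3, a4) spells out as a3 · a4
h(h(h(h(a7, a5), a1), h(a6, a2)), h(a3, a4)) spells out as a7 · a5 · a1 · a6 · a2 · a3 · a4


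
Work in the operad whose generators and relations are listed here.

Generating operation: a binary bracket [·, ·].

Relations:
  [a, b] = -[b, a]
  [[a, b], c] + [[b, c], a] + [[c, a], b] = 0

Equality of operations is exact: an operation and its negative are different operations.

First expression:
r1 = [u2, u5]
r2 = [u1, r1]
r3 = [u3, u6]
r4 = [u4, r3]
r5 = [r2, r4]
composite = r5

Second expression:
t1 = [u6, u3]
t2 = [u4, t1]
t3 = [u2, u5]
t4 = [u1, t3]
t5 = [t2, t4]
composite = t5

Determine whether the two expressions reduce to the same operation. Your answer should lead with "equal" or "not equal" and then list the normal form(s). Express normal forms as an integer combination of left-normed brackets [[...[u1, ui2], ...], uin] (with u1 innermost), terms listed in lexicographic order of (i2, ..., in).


The first composite normalizes to -[[[[[u1, u2], u5], u3], u6], u4] + [[[[[u1, u2], u5], u4], u3], u6] - [[[[[u1, u2], u5], u4], u6], u3] + [[[[[u1, u2], u5], u6], u3], u4] + [[[[[u1, u5], u2], u3], u6], u4] - [[[[[u1, u5], u2], u4], u3], u6] + [[[[[u1, u5], u2], u4], u6], u3] - [[[[[u1, u5], u2], u6], u3], u4]
The second composite normalizes to -[[[[[u1, u2], u5], u3], u6], u4] + [[[[[u1, u2], u5], u4], u3], u6] - [[[[[u1, u2], u5], u4], u6], u3] + [[[[[u1, u2], u5], u6], u3], u4] + [[[[[u1, u5], u2], u3], u6], u4] - [[[[[u1, u5], u2], u4], u3], u6] + [[[[[u1, u5], u2], u4], u6], u3] - [[[[[u1, u5], u2], u6], u3], u4]
The forms coincide; equal.

equal; both compose to -[[[[[u1, u2], u5], u3], u6], u4] + [[[[[u1, u2], u5], u4], u3], u6] - [[[[[u1, u2], u5], u4], u6], u3] + [[[[[u1, u2], u5], u6], u3], u4] + [[[[[u1, u5], u2], u3], u6], u4] - [[[[[u1, u5], u2], u4], u3], u6] + [[[[[u1, u5], u2], u4], u6], u3] - [[[[[u1, u5], u2], u6], u3], u4]


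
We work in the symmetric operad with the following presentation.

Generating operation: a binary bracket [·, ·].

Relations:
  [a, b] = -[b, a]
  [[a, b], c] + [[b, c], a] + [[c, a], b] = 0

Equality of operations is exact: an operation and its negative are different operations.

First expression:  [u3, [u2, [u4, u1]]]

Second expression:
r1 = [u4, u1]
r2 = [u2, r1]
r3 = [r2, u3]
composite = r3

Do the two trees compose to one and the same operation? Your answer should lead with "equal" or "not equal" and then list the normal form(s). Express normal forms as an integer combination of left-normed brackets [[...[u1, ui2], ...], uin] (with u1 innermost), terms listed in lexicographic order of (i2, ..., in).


not equal; the first gives -[[[u1, u4], u2], u3] and the second [[[u1, u4], u2], u3]

Normal form of the first expression: -[[[u1, u4], u2], u3]
Normal form of the second expression: [[[u1, u4], u2], u3]
The normal forms differ: not equal.


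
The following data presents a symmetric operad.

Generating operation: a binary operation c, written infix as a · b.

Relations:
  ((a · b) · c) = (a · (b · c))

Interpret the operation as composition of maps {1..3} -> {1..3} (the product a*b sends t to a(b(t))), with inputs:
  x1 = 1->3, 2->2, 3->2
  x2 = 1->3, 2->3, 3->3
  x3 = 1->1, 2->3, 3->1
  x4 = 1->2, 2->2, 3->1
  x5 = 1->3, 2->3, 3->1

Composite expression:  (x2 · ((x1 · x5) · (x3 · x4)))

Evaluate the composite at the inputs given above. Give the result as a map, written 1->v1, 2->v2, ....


1->3, 2->3, 3->3


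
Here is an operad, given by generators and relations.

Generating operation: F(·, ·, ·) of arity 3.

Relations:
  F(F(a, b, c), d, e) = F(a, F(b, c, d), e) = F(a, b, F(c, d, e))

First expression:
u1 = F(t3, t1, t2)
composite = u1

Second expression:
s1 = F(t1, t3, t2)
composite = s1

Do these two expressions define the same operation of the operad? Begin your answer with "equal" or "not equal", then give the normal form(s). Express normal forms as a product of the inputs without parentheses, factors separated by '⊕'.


not equal — first t3 ⊕ t1 ⊕ t2, second t1 ⊕ t3 ⊕ t2

In normal form, the first expression is t3 ⊕ t1 ⊕ t2
In normal form, the second expression is t1 ⊕ t3 ⊕ t2
The normal forms differ: not equal.


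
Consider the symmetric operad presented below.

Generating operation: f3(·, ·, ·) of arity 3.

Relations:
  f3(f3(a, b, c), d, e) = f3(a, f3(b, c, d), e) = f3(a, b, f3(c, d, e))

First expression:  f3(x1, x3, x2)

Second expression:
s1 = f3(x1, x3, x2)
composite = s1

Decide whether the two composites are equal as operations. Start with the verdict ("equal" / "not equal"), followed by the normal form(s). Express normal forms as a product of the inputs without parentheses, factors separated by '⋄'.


equal; the common form is x1 ⋄ x3 ⋄ x2

Reducing the first expression gives x1 ⋄ x3 ⋄ x2
Reducing the second expression gives x1 ⋄ x3 ⋄ x2
Identical normal forms: equal.


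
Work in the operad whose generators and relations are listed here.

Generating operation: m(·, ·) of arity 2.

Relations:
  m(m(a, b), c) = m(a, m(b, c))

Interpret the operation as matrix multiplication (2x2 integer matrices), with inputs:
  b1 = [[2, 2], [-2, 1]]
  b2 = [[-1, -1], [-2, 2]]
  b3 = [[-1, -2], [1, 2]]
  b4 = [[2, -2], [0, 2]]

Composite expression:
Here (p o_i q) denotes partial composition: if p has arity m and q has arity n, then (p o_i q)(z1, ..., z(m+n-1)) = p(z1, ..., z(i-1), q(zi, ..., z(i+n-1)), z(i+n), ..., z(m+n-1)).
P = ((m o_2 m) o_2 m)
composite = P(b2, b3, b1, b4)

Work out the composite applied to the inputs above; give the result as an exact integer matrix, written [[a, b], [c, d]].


[[0, 0], [-16, 48]]


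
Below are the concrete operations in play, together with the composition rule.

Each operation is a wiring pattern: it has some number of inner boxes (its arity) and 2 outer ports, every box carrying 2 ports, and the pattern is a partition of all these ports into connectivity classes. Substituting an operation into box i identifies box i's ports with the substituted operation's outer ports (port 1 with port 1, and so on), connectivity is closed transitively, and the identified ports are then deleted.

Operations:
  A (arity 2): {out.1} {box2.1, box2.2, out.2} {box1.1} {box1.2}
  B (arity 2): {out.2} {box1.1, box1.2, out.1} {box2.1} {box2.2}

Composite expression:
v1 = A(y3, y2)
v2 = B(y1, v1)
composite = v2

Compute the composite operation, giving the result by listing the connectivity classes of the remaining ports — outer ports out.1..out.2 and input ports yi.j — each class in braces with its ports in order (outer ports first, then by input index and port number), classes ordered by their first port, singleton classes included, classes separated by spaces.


{out.1, y1.1, y1.2} {out.2} {y2.1, y2.2} {y3.1} {y3.2}
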